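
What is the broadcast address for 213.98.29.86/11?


Network: 213.96.0.0/11
Host bits = 21
Set all host bits to 1:
Broadcast: 213.127.255.255


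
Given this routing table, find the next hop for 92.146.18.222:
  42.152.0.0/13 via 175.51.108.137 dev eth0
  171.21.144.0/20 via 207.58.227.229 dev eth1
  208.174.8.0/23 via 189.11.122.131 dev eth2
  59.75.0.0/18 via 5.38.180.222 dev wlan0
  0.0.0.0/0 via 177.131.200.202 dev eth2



Longest prefix match for 92.146.18.222:
  /13 42.152.0.0: no
  /20 171.21.144.0: no
  /23 208.174.8.0: no
  /18 59.75.0.0: no
  /0 0.0.0.0: MATCH
Selected: next-hop 177.131.200.202 via eth2 (matched /0)


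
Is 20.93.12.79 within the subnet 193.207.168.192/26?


Subnet network: 193.207.168.192
Test IP AND mask: 20.93.12.64
No, 20.93.12.79 is not in 193.207.168.192/26


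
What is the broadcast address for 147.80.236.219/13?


Network: 147.80.0.0/13
Host bits = 19
Set all host bits to 1:
Broadcast: 147.87.255.255


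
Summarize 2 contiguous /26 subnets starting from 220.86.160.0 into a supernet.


Original prefix: /26
Number of subnets: 2 = 2^1
New prefix = 26 - 1 = 25
Supernet: 220.86.160.0/25


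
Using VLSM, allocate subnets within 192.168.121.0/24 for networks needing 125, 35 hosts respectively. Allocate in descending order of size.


125 hosts -> /25 (126 usable): 192.168.121.0/25
35 hosts -> /26 (62 usable): 192.168.121.128/26
Allocation: 192.168.121.0/25 (125 hosts, 126 usable); 192.168.121.128/26 (35 hosts, 62 usable)


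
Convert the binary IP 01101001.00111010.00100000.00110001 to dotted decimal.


01101001 = 105
00111010 = 58
00100000 = 32
00110001 = 49
IP: 105.58.32.49


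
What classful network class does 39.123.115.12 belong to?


First octet: 39
Binary: 00100111
0xxxxxxx -> Class A (1-126)
Class A, default mask 255.0.0.0 (/8)


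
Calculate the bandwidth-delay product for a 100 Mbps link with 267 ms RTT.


BDP = bandwidth * RTT
= 100 Mbps * 267 ms
= 100 * 1e6 * 267 / 1000 bits
= 26700000 bits
= 3337500 bytes
= 3259.2773 KB
BDP = 26700000 bits (3337500 bytes)


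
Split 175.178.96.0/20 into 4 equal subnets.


New prefix = 20 + 2 = 22
Each subnet has 1024 addresses
  175.178.96.0/22
  175.178.100.0/22
  175.178.104.0/22
  175.178.108.0/22
Subnets: 175.178.96.0/22, 175.178.100.0/22, 175.178.104.0/22, 175.178.108.0/22


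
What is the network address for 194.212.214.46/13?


IP:   11000010.11010100.11010110.00101110
Mask: 11111111.11111000.00000000.00000000
AND operation:
Net:  11000010.11010000.00000000.00000000
Network: 194.208.0.0/13


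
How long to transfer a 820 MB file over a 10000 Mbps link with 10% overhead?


Effective throughput = 10000 * (1 - 10/100) = 9000 Mbps
File size in Mb = 820 * 8 = 6560 Mb
Time = 6560 / 9000
Time = 0.7289 seconds


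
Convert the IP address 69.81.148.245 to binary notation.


69 = 01000101
81 = 01010001
148 = 10010100
245 = 11110101
Binary: 01000101.01010001.10010100.11110101


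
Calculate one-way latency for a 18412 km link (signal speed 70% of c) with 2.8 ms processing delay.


Speed = 0.7 * 3e5 km/s = 210000 km/s
Propagation delay = 18412 / 210000 = 0.0877 s = 87.6762 ms
Processing delay = 2.8 ms
Total one-way latency = 90.4762 ms


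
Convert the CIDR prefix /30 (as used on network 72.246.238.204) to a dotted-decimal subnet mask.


/30 means 30 network bits, 2 host bits
Binary: 11111111111111111111111111111100
Mask: 255.255.255.252


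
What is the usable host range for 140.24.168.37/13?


Network: 140.24.0.0
Broadcast: 140.31.255.255
First usable = network + 1
Last usable = broadcast - 1
Range: 140.24.0.1 to 140.31.255.254


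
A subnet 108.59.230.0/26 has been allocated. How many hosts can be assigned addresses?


Host bits = 32 - 26 = 6
Total addresses = 2^6 = 64
Usable = total - 2 (network and broadcast)
Usable hosts: 62


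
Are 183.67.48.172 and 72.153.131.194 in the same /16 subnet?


Mask: 255.255.0.0
183.67.48.172 AND mask = 183.67.0.0
72.153.131.194 AND mask = 72.153.0.0
No, different subnets (183.67.0.0 vs 72.153.0.0)


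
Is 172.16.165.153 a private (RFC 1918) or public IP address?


RFC 1918 private ranges:
  10.0.0.0/8 (10.0.0.0 - 10.255.255.255)
  172.16.0.0/12 (172.16.0.0 - 172.31.255.255)
  192.168.0.0/16 (192.168.0.0 - 192.168.255.255)
Private (in 172.16.0.0/12)


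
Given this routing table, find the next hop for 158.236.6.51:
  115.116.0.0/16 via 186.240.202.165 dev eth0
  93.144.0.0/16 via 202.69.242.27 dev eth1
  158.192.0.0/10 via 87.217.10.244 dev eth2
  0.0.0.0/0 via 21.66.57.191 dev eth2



Longest prefix match for 158.236.6.51:
  /16 115.116.0.0: no
  /16 93.144.0.0: no
  /10 158.192.0.0: MATCH
  /0 0.0.0.0: MATCH
Selected: next-hop 87.217.10.244 via eth2 (matched /10)


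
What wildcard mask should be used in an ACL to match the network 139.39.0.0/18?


Subnet mask: 255.255.192.0
Wildcard = 255.255.255.255 - subnet mask
255 - 255 = 0
255 - 255 = 0
255 - 192 = 63
255 - 0 = 255
Wildcard: 0.0.63.255


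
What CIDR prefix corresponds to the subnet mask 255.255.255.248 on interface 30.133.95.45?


Binary: 11111111.11111111.11111111.11111000
Count leading 1s
Prefix: /29


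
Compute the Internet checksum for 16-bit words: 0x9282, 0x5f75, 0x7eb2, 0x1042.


Sum all words (with carry folding):
+ 0x9282 = 0x9282
+ 0x5f75 = 0xf1f7
+ 0x7eb2 = 0x70aa
+ 0x1042 = 0x80ec
One's complement: ~0x80ec
Checksum = 0x7f13


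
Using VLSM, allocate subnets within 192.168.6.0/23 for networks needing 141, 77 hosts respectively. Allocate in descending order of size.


141 hosts -> /24 (254 usable): 192.168.6.0/24
77 hosts -> /25 (126 usable): 192.168.7.0/25
Allocation: 192.168.6.0/24 (141 hosts, 254 usable); 192.168.7.0/25 (77 hosts, 126 usable)


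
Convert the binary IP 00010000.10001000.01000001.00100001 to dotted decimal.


00010000 = 16
10001000 = 136
01000001 = 65
00100001 = 33
IP: 16.136.65.33


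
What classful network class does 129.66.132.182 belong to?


First octet: 129
Binary: 10000001
10xxxxxx -> Class B (128-191)
Class B, default mask 255.255.0.0 (/16)


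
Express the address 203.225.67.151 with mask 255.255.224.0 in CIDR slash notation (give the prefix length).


Binary: 11111111.11111111.11100000.00000000
Count leading 1s
Prefix: /19


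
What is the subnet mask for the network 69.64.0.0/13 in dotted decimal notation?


/13 means 13 network bits, 19 host bits
Binary: 11111111111110000000000000000000
Mask: 255.248.0.0


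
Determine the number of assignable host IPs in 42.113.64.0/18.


Host bits = 32 - 18 = 14
Total addresses = 2^14 = 16384
Usable = total - 2 (network and broadcast)
Usable hosts: 16382


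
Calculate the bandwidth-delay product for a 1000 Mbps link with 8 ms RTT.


BDP = bandwidth * RTT
= 1000 Mbps * 8 ms
= 1000 * 1e6 * 8 / 1000 bits
= 8000000 bits
= 1000000 bytes
= 976.5625 KB
BDP = 8000000 bits (1000000 bytes)


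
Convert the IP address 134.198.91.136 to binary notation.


134 = 10000110
198 = 11000110
91 = 01011011
136 = 10001000
Binary: 10000110.11000110.01011011.10001000


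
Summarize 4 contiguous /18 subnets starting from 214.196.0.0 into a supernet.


Original prefix: /18
Number of subnets: 4 = 2^2
New prefix = 18 - 2 = 16
Supernet: 214.196.0.0/16


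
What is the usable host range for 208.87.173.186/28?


Network: 208.87.173.176
Broadcast: 208.87.173.191
First usable = network + 1
Last usable = broadcast - 1
Range: 208.87.173.177 to 208.87.173.190


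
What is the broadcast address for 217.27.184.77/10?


Network: 217.0.0.0/10
Host bits = 22
Set all host bits to 1:
Broadcast: 217.63.255.255


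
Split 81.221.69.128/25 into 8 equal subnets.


New prefix = 25 + 3 = 28
Each subnet has 16 addresses
  81.221.69.128/28
  81.221.69.144/28
  81.221.69.160/28
  81.221.69.176/28
  81.221.69.192/28
  81.221.69.208/28
  81.221.69.224/28
  81.221.69.240/28
Subnets: 81.221.69.128/28, 81.221.69.144/28, 81.221.69.160/28, 81.221.69.176/28, 81.221.69.192/28, 81.221.69.208/28, 81.221.69.224/28, 81.221.69.240/28


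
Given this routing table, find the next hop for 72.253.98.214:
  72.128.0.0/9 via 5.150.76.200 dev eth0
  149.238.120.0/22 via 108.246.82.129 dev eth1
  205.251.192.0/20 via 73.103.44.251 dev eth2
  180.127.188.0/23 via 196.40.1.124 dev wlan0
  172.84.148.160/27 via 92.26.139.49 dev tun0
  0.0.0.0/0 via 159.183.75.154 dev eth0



Longest prefix match for 72.253.98.214:
  /9 72.128.0.0: MATCH
  /22 149.238.120.0: no
  /20 205.251.192.0: no
  /23 180.127.188.0: no
  /27 172.84.148.160: no
  /0 0.0.0.0: MATCH
Selected: next-hop 5.150.76.200 via eth0 (matched /9)


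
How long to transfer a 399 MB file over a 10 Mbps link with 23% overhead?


Effective throughput = 10 * (1 - 23/100) = 7.7 Mbps
File size in Mb = 399 * 8 = 3192 Mb
Time = 3192 / 7.7
Time = 414.5455 seconds


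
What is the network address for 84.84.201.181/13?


IP:   01010100.01010100.11001001.10110101
Mask: 11111111.11111000.00000000.00000000
AND operation:
Net:  01010100.01010000.00000000.00000000
Network: 84.80.0.0/13


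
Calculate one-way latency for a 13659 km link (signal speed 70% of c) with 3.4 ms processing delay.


Speed = 0.7 * 3e5 km/s = 210000 km/s
Propagation delay = 13659 / 210000 = 0.065 s = 65.0429 ms
Processing delay = 3.4 ms
Total one-way latency = 68.4429 ms


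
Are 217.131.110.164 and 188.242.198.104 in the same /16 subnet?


Mask: 255.255.0.0
217.131.110.164 AND mask = 217.131.0.0
188.242.198.104 AND mask = 188.242.0.0
No, different subnets (217.131.0.0 vs 188.242.0.0)


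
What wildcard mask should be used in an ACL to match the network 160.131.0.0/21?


Subnet mask: 255.255.248.0
Wildcard = 255.255.255.255 - subnet mask
255 - 255 = 0
255 - 255 = 0
255 - 248 = 7
255 - 0 = 255
Wildcard: 0.0.7.255


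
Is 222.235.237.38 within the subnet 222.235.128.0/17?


Subnet network: 222.235.128.0
Test IP AND mask: 222.235.128.0
Yes, 222.235.237.38 is in 222.235.128.0/17


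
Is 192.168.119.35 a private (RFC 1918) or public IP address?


RFC 1918 private ranges:
  10.0.0.0/8 (10.0.0.0 - 10.255.255.255)
  172.16.0.0/12 (172.16.0.0 - 172.31.255.255)
  192.168.0.0/16 (192.168.0.0 - 192.168.255.255)
Private (in 192.168.0.0/16)


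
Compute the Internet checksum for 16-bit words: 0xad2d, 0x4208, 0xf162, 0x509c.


Sum all words (with carry folding):
+ 0xad2d = 0xad2d
+ 0x4208 = 0xef35
+ 0xf162 = 0xe098
+ 0x509c = 0x3135
One's complement: ~0x3135
Checksum = 0xceca


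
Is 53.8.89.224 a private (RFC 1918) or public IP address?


RFC 1918 private ranges:
  10.0.0.0/8 (10.0.0.0 - 10.255.255.255)
  172.16.0.0/12 (172.16.0.0 - 172.31.255.255)
  192.168.0.0/16 (192.168.0.0 - 192.168.255.255)
Public (not in any RFC 1918 range)


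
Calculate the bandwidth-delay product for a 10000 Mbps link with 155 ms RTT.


BDP = bandwidth * RTT
= 10000 Mbps * 155 ms
= 10000 * 1e6 * 155 / 1000 bits
= 1550000000 bits
= 193750000 bytes
= 189208.9844 KB
BDP = 1550000000 bits (193750000 bytes)


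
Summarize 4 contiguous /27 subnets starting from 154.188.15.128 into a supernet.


Original prefix: /27
Number of subnets: 4 = 2^2
New prefix = 27 - 2 = 25
Supernet: 154.188.15.128/25


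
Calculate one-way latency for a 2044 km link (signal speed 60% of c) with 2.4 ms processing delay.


Speed = 0.6 * 3e5 km/s = 180000 km/s
Propagation delay = 2044 / 180000 = 0.0114 s = 11.3556 ms
Processing delay = 2.4 ms
Total one-way latency = 13.7556 ms


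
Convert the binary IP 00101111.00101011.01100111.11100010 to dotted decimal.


00101111 = 47
00101011 = 43
01100111 = 103
11100010 = 226
IP: 47.43.103.226


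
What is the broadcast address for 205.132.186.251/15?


Network: 205.132.0.0/15
Host bits = 17
Set all host bits to 1:
Broadcast: 205.133.255.255


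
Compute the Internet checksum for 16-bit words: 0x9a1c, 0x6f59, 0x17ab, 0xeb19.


Sum all words (with carry folding):
+ 0x9a1c = 0x9a1c
+ 0x6f59 = 0x0976
+ 0x17ab = 0x2121
+ 0xeb19 = 0x0c3b
One's complement: ~0x0c3b
Checksum = 0xf3c4


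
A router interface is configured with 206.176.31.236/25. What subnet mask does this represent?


/25 means 25 network bits, 7 host bits
Binary: 11111111111111111111111110000000
Mask: 255.255.255.128


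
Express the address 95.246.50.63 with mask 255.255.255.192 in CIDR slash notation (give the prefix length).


Binary: 11111111.11111111.11111111.11000000
Count leading 1s
Prefix: /26


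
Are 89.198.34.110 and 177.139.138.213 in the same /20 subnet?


Mask: 255.255.240.0
89.198.34.110 AND mask = 89.198.32.0
177.139.138.213 AND mask = 177.139.128.0
No, different subnets (89.198.32.0 vs 177.139.128.0)


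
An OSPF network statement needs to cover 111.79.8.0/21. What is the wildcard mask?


Subnet mask: 255.255.248.0
Wildcard = 255.255.255.255 - subnet mask
255 - 255 = 0
255 - 255 = 0
255 - 248 = 7
255 - 0 = 255
Wildcard: 0.0.7.255


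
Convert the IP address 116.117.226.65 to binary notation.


116 = 01110100
117 = 01110101
226 = 11100010
65 = 01000001
Binary: 01110100.01110101.11100010.01000001


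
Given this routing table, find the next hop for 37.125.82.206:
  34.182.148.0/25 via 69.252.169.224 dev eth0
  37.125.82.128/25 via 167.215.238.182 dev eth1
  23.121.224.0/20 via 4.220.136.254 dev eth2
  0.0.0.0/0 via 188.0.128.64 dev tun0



Longest prefix match for 37.125.82.206:
  /25 34.182.148.0: no
  /25 37.125.82.128: MATCH
  /20 23.121.224.0: no
  /0 0.0.0.0: MATCH
Selected: next-hop 167.215.238.182 via eth1 (matched /25)


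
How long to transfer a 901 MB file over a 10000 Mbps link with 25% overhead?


Effective throughput = 10000 * (1 - 25/100) = 7500 Mbps
File size in Mb = 901 * 8 = 7208 Mb
Time = 7208 / 7500
Time = 0.9611 seconds


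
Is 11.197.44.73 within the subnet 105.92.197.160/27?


Subnet network: 105.92.197.160
Test IP AND mask: 11.197.44.64
No, 11.197.44.73 is not in 105.92.197.160/27


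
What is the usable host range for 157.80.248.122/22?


Network: 157.80.248.0
Broadcast: 157.80.251.255
First usable = network + 1
Last usable = broadcast - 1
Range: 157.80.248.1 to 157.80.251.254


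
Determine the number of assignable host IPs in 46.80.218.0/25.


Host bits = 32 - 25 = 7
Total addresses = 2^7 = 128
Usable = total - 2 (network and broadcast)
Usable hosts: 126


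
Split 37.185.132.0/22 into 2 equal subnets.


New prefix = 22 + 1 = 23
Each subnet has 512 addresses
  37.185.132.0/23
  37.185.134.0/23
Subnets: 37.185.132.0/23, 37.185.134.0/23


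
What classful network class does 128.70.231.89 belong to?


First octet: 128
Binary: 10000000
10xxxxxx -> Class B (128-191)
Class B, default mask 255.255.0.0 (/16)


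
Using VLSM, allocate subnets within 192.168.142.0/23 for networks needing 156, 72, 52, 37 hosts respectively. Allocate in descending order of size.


156 hosts -> /24 (254 usable): 192.168.142.0/24
72 hosts -> /25 (126 usable): 192.168.143.0/25
52 hosts -> /26 (62 usable): 192.168.143.128/26
37 hosts -> /26 (62 usable): 192.168.143.192/26
Allocation: 192.168.142.0/24 (156 hosts, 254 usable); 192.168.143.0/25 (72 hosts, 126 usable); 192.168.143.128/26 (52 hosts, 62 usable); 192.168.143.192/26 (37 hosts, 62 usable)


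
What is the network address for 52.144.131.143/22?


IP:   00110100.10010000.10000011.10001111
Mask: 11111111.11111111.11111100.00000000
AND operation:
Net:  00110100.10010000.10000000.00000000
Network: 52.144.128.0/22


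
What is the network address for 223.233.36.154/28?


IP:   11011111.11101001.00100100.10011010
Mask: 11111111.11111111.11111111.11110000
AND operation:
Net:  11011111.11101001.00100100.10010000
Network: 223.233.36.144/28


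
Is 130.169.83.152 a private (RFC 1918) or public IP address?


RFC 1918 private ranges:
  10.0.0.0/8 (10.0.0.0 - 10.255.255.255)
  172.16.0.0/12 (172.16.0.0 - 172.31.255.255)
  192.168.0.0/16 (192.168.0.0 - 192.168.255.255)
Public (not in any RFC 1918 range)


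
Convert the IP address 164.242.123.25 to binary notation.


164 = 10100100
242 = 11110010
123 = 01111011
25 = 00011001
Binary: 10100100.11110010.01111011.00011001


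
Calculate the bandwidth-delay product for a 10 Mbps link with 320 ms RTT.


BDP = bandwidth * RTT
= 10 Mbps * 320 ms
= 10 * 1e6 * 320 / 1000 bits
= 3200000 bits
= 400000 bytes
= 390.625 KB
BDP = 3200000 bits (400000 bytes)


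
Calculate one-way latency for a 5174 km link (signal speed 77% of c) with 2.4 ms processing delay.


Speed = 0.77 * 3e5 km/s = 231000 km/s
Propagation delay = 5174 / 231000 = 0.0224 s = 22.3983 ms
Processing delay = 2.4 ms
Total one-way latency = 24.7983 ms


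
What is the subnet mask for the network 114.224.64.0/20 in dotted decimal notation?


/20 means 20 network bits, 12 host bits
Binary: 11111111111111111111000000000000
Mask: 255.255.240.0


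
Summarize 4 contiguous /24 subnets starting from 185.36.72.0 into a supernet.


Original prefix: /24
Number of subnets: 4 = 2^2
New prefix = 24 - 2 = 22
Supernet: 185.36.72.0/22


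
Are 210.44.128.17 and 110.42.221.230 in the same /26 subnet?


Mask: 255.255.255.192
210.44.128.17 AND mask = 210.44.128.0
110.42.221.230 AND mask = 110.42.221.192
No, different subnets (210.44.128.0 vs 110.42.221.192)


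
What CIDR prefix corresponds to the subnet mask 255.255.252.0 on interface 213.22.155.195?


Binary: 11111111.11111111.11111100.00000000
Count leading 1s
Prefix: /22


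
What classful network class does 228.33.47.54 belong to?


First octet: 228
Binary: 11100100
1110xxxx -> Class D (224-239)
Class D (multicast), default mask N/A


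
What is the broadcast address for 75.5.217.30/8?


Network: 75.0.0.0/8
Host bits = 24
Set all host bits to 1:
Broadcast: 75.255.255.255


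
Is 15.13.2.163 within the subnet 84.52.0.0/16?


Subnet network: 84.52.0.0
Test IP AND mask: 15.13.0.0
No, 15.13.2.163 is not in 84.52.0.0/16


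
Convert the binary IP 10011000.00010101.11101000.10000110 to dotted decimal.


10011000 = 152
00010101 = 21
11101000 = 232
10000110 = 134
IP: 152.21.232.134


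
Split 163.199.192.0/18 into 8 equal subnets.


New prefix = 18 + 3 = 21
Each subnet has 2048 addresses
  163.199.192.0/21
  163.199.200.0/21
  163.199.208.0/21
  163.199.216.0/21
  163.199.224.0/21
  163.199.232.0/21
  163.199.240.0/21
  163.199.248.0/21
Subnets: 163.199.192.0/21, 163.199.200.0/21, 163.199.208.0/21, 163.199.216.0/21, 163.199.224.0/21, 163.199.232.0/21, 163.199.240.0/21, 163.199.248.0/21


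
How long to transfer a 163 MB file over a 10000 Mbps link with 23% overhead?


Effective throughput = 10000 * (1 - 23/100) = 7700 Mbps
File size in Mb = 163 * 8 = 1304 Mb
Time = 1304 / 7700
Time = 0.1694 seconds


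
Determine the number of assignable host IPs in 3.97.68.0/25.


Host bits = 32 - 25 = 7
Total addresses = 2^7 = 128
Usable = total - 2 (network and broadcast)
Usable hosts: 126


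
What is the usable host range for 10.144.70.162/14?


Network: 10.144.0.0
Broadcast: 10.147.255.255
First usable = network + 1
Last usable = broadcast - 1
Range: 10.144.0.1 to 10.147.255.254


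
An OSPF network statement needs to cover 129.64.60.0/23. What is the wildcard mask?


Subnet mask: 255.255.254.0
Wildcard = 255.255.255.255 - subnet mask
255 - 255 = 0
255 - 255 = 0
255 - 254 = 1
255 - 0 = 255
Wildcard: 0.0.1.255


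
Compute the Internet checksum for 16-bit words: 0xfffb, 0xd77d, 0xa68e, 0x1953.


Sum all words (with carry folding):
+ 0xfffb = 0xfffb
+ 0xd77d = 0xd779
+ 0xa68e = 0x7e08
+ 0x1953 = 0x975b
One's complement: ~0x975b
Checksum = 0x68a4


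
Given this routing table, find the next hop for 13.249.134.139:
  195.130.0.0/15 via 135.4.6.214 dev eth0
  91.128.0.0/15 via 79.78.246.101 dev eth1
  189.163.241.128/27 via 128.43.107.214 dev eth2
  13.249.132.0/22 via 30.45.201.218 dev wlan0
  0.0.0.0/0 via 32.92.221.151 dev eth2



Longest prefix match for 13.249.134.139:
  /15 195.130.0.0: no
  /15 91.128.0.0: no
  /27 189.163.241.128: no
  /22 13.249.132.0: MATCH
  /0 0.0.0.0: MATCH
Selected: next-hop 30.45.201.218 via wlan0 (matched /22)


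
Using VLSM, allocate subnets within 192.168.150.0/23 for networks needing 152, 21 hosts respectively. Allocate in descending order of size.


152 hosts -> /24 (254 usable): 192.168.150.0/24
21 hosts -> /27 (30 usable): 192.168.151.0/27
Allocation: 192.168.150.0/24 (152 hosts, 254 usable); 192.168.151.0/27 (21 hosts, 30 usable)


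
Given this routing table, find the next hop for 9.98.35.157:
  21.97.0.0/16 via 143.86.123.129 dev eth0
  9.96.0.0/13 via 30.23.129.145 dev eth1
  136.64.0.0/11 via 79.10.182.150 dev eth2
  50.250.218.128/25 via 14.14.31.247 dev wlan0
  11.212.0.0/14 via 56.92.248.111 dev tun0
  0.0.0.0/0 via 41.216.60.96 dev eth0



Longest prefix match for 9.98.35.157:
  /16 21.97.0.0: no
  /13 9.96.0.0: MATCH
  /11 136.64.0.0: no
  /25 50.250.218.128: no
  /14 11.212.0.0: no
  /0 0.0.0.0: MATCH
Selected: next-hop 30.23.129.145 via eth1 (matched /13)


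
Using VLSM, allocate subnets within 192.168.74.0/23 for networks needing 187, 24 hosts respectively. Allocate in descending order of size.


187 hosts -> /24 (254 usable): 192.168.74.0/24
24 hosts -> /27 (30 usable): 192.168.75.0/27
Allocation: 192.168.74.0/24 (187 hosts, 254 usable); 192.168.75.0/27 (24 hosts, 30 usable)


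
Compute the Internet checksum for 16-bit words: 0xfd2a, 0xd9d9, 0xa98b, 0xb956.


Sum all words (with carry folding):
+ 0xfd2a = 0xfd2a
+ 0xd9d9 = 0xd704
+ 0xa98b = 0x8090
+ 0xb956 = 0x39e7
One's complement: ~0x39e7
Checksum = 0xc618


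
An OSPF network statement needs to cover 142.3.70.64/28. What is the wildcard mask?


Subnet mask: 255.255.255.240
Wildcard = 255.255.255.255 - subnet mask
255 - 255 = 0
255 - 255 = 0
255 - 255 = 0
255 - 240 = 15
Wildcard: 0.0.0.15


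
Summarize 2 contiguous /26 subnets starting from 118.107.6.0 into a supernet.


Original prefix: /26
Number of subnets: 2 = 2^1
New prefix = 26 - 1 = 25
Supernet: 118.107.6.0/25


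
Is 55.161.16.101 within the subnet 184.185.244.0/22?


Subnet network: 184.185.244.0
Test IP AND mask: 55.161.16.0
No, 55.161.16.101 is not in 184.185.244.0/22


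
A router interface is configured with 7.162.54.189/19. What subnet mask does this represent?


/19 means 19 network bits, 13 host bits
Binary: 11111111111111111110000000000000
Mask: 255.255.224.0


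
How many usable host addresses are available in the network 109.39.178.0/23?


Host bits = 32 - 23 = 9
Total addresses = 2^9 = 512
Usable = total - 2 (network and broadcast)
Usable hosts: 510


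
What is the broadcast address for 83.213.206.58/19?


Network: 83.213.192.0/19
Host bits = 13
Set all host bits to 1:
Broadcast: 83.213.223.255


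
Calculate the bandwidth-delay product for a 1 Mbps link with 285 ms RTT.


BDP = bandwidth * RTT
= 1 Mbps * 285 ms
= 1 * 1e6 * 285 / 1000 bits
= 285000 bits
= 35625 bytes
= 34.79 KB
BDP = 285000 bits (35625 bytes)


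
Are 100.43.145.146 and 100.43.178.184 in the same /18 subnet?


Mask: 255.255.192.0
100.43.145.146 AND mask = 100.43.128.0
100.43.178.184 AND mask = 100.43.128.0
Yes, same subnet (100.43.128.0)


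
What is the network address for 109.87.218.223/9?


IP:   01101101.01010111.11011010.11011111
Mask: 11111111.10000000.00000000.00000000
AND operation:
Net:  01101101.00000000.00000000.00000000
Network: 109.0.0.0/9


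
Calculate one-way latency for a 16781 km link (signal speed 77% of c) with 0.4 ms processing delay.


Speed = 0.77 * 3e5 km/s = 231000 km/s
Propagation delay = 16781 / 231000 = 0.0726 s = 72.645 ms
Processing delay = 0.4 ms
Total one-way latency = 73.045 ms


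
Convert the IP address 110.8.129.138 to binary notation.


110 = 01101110
8 = 00001000
129 = 10000001
138 = 10001010
Binary: 01101110.00001000.10000001.10001010


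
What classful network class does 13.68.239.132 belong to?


First octet: 13
Binary: 00001101
0xxxxxxx -> Class A (1-126)
Class A, default mask 255.0.0.0 (/8)


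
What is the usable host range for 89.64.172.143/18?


Network: 89.64.128.0
Broadcast: 89.64.191.255
First usable = network + 1
Last usable = broadcast - 1
Range: 89.64.128.1 to 89.64.191.254


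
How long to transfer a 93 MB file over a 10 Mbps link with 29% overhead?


Effective throughput = 10 * (1 - 29/100) = 7.1 Mbps
File size in Mb = 93 * 8 = 744 Mb
Time = 744 / 7.1
Time = 104.7887 seconds


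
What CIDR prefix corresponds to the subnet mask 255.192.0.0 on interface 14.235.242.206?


Binary: 11111111.11000000.00000000.00000000
Count leading 1s
Prefix: /10


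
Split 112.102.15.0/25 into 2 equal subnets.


New prefix = 25 + 1 = 26
Each subnet has 64 addresses
  112.102.15.0/26
  112.102.15.64/26
Subnets: 112.102.15.0/26, 112.102.15.64/26


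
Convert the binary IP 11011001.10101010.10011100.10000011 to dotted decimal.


11011001 = 217
10101010 = 170
10011100 = 156
10000011 = 131
IP: 217.170.156.131


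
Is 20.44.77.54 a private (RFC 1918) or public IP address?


RFC 1918 private ranges:
  10.0.0.0/8 (10.0.0.0 - 10.255.255.255)
  172.16.0.0/12 (172.16.0.0 - 172.31.255.255)
  192.168.0.0/16 (192.168.0.0 - 192.168.255.255)
Public (not in any RFC 1918 range)


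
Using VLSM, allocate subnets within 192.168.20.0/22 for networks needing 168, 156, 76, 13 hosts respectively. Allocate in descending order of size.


168 hosts -> /24 (254 usable): 192.168.20.0/24
156 hosts -> /24 (254 usable): 192.168.21.0/24
76 hosts -> /25 (126 usable): 192.168.22.0/25
13 hosts -> /28 (14 usable): 192.168.22.128/28
Allocation: 192.168.20.0/24 (168 hosts, 254 usable); 192.168.21.0/24 (156 hosts, 254 usable); 192.168.22.0/25 (76 hosts, 126 usable); 192.168.22.128/28 (13 hosts, 14 usable)


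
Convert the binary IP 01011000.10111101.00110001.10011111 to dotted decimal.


01011000 = 88
10111101 = 189
00110001 = 49
10011111 = 159
IP: 88.189.49.159


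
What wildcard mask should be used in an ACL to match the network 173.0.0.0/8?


Subnet mask: 255.0.0.0
Wildcard = 255.255.255.255 - subnet mask
255 - 255 = 0
255 - 0 = 255
255 - 0 = 255
255 - 0 = 255
Wildcard: 0.255.255.255


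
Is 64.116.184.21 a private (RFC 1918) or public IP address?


RFC 1918 private ranges:
  10.0.0.0/8 (10.0.0.0 - 10.255.255.255)
  172.16.0.0/12 (172.16.0.0 - 172.31.255.255)
  192.168.0.0/16 (192.168.0.0 - 192.168.255.255)
Public (not in any RFC 1918 range)


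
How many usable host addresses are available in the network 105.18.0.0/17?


Host bits = 32 - 17 = 15
Total addresses = 2^15 = 32768
Usable = total - 2 (network and broadcast)
Usable hosts: 32766


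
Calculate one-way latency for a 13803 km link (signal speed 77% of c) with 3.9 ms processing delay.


Speed = 0.77 * 3e5 km/s = 231000 km/s
Propagation delay = 13803 / 231000 = 0.0598 s = 59.7532 ms
Processing delay = 3.9 ms
Total one-way latency = 63.6532 ms


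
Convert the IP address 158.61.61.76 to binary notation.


158 = 10011110
61 = 00111101
61 = 00111101
76 = 01001100
Binary: 10011110.00111101.00111101.01001100


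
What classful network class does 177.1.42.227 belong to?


First octet: 177
Binary: 10110001
10xxxxxx -> Class B (128-191)
Class B, default mask 255.255.0.0 (/16)


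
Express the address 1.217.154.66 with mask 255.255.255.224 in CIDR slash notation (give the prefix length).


Binary: 11111111.11111111.11111111.11100000
Count leading 1s
Prefix: /27


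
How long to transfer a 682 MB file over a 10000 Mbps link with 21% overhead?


Effective throughput = 10000 * (1 - 21/100) = 7900 Mbps
File size in Mb = 682 * 8 = 5456 Mb
Time = 5456 / 7900
Time = 0.6906 seconds


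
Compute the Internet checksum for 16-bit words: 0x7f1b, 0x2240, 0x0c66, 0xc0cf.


Sum all words (with carry folding):
+ 0x7f1b = 0x7f1b
+ 0x2240 = 0xa15b
+ 0x0c66 = 0xadc1
+ 0xc0cf = 0x6e91
One's complement: ~0x6e91
Checksum = 0x916e


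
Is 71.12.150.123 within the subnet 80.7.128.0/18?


Subnet network: 80.7.128.0
Test IP AND mask: 71.12.128.0
No, 71.12.150.123 is not in 80.7.128.0/18


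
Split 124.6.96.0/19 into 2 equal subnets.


New prefix = 19 + 1 = 20
Each subnet has 4096 addresses
  124.6.96.0/20
  124.6.112.0/20
Subnets: 124.6.96.0/20, 124.6.112.0/20


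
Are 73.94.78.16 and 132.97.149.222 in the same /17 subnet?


Mask: 255.255.128.0
73.94.78.16 AND mask = 73.94.0.0
132.97.149.222 AND mask = 132.97.128.0
No, different subnets (73.94.0.0 vs 132.97.128.0)


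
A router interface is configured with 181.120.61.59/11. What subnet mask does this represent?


/11 means 11 network bits, 21 host bits
Binary: 11111111111000000000000000000000
Mask: 255.224.0.0


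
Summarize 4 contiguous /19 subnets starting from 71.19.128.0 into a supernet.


Original prefix: /19
Number of subnets: 4 = 2^2
New prefix = 19 - 2 = 17
Supernet: 71.19.128.0/17


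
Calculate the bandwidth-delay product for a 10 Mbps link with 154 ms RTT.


BDP = bandwidth * RTT
= 10 Mbps * 154 ms
= 10 * 1e6 * 154 / 1000 bits
= 1540000 bits
= 192500 bytes
= 187.9883 KB
BDP = 1540000 bits (192500 bytes)


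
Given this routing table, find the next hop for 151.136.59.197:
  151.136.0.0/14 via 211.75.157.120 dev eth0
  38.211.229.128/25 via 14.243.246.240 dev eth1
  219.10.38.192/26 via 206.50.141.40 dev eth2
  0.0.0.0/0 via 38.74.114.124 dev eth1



Longest prefix match for 151.136.59.197:
  /14 151.136.0.0: MATCH
  /25 38.211.229.128: no
  /26 219.10.38.192: no
  /0 0.0.0.0: MATCH
Selected: next-hop 211.75.157.120 via eth0 (matched /14)


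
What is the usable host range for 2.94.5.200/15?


Network: 2.94.0.0
Broadcast: 2.95.255.255
First usable = network + 1
Last usable = broadcast - 1
Range: 2.94.0.1 to 2.95.255.254


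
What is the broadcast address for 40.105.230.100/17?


Network: 40.105.128.0/17
Host bits = 15
Set all host bits to 1:
Broadcast: 40.105.255.255


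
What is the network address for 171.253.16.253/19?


IP:   10101011.11111101.00010000.11111101
Mask: 11111111.11111111.11100000.00000000
AND operation:
Net:  10101011.11111101.00000000.00000000
Network: 171.253.0.0/19


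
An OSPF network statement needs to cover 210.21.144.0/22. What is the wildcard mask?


Subnet mask: 255.255.252.0
Wildcard = 255.255.255.255 - subnet mask
255 - 255 = 0
255 - 255 = 0
255 - 252 = 3
255 - 0 = 255
Wildcard: 0.0.3.255


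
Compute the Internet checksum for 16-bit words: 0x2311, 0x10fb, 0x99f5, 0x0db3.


Sum all words (with carry folding):
+ 0x2311 = 0x2311
+ 0x10fb = 0x340c
+ 0x99f5 = 0xce01
+ 0x0db3 = 0xdbb4
One's complement: ~0xdbb4
Checksum = 0x244b


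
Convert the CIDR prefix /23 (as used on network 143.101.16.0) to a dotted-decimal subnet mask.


/23 means 23 network bits, 9 host bits
Binary: 11111111111111111111111000000000
Mask: 255.255.254.0


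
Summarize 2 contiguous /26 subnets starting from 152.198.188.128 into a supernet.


Original prefix: /26
Number of subnets: 2 = 2^1
New prefix = 26 - 1 = 25
Supernet: 152.198.188.128/25


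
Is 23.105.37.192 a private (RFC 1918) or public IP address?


RFC 1918 private ranges:
  10.0.0.0/8 (10.0.0.0 - 10.255.255.255)
  172.16.0.0/12 (172.16.0.0 - 172.31.255.255)
  192.168.0.0/16 (192.168.0.0 - 192.168.255.255)
Public (not in any RFC 1918 range)


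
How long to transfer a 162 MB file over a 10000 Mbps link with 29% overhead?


Effective throughput = 10000 * (1 - 29/100) = 7100 Mbps
File size in Mb = 162 * 8 = 1296 Mb
Time = 1296 / 7100
Time = 0.1825 seconds


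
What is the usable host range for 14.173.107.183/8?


Network: 14.0.0.0
Broadcast: 14.255.255.255
First usable = network + 1
Last usable = broadcast - 1
Range: 14.0.0.1 to 14.255.255.254


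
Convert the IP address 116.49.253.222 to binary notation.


116 = 01110100
49 = 00110001
253 = 11111101
222 = 11011110
Binary: 01110100.00110001.11111101.11011110


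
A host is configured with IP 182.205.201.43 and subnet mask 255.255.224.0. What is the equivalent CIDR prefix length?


Binary: 11111111.11111111.11100000.00000000
Count leading 1s
Prefix: /19


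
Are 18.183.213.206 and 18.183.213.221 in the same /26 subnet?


Mask: 255.255.255.192
18.183.213.206 AND mask = 18.183.213.192
18.183.213.221 AND mask = 18.183.213.192
Yes, same subnet (18.183.213.192)


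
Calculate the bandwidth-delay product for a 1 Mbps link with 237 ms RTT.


BDP = bandwidth * RTT
= 1 Mbps * 237 ms
= 1 * 1e6 * 237 / 1000 bits
= 237000 bits
= 29625 bytes
= 28.9307 KB
BDP = 237000 bits (29625 bytes)


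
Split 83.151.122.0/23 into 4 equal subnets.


New prefix = 23 + 2 = 25
Each subnet has 128 addresses
  83.151.122.0/25
  83.151.122.128/25
  83.151.123.0/25
  83.151.123.128/25
Subnets: 83.151.122.0/25, 83.151.122.128/25, 83.151.123.0/25, 83.151.123.128/25


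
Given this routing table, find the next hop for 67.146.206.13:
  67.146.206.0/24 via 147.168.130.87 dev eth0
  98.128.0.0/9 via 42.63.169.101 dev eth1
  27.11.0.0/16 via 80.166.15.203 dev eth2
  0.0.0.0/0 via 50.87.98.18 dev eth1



Longest prefix match for 67.146.206.13:
  /24 67.146.206.0: MATCH
  /9 98.128.0.0: no
  /16 27.11.0.0: no
  /0 0.0.0.0: MATCH
Selected: next-hop 147.168.130.87 via eth0 (matched /24)


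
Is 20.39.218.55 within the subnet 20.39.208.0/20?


Subnet network: 20.39.208.0
Test IP AND mask: 20.39.208.0
Yes, 20.39.218.55 is in 20.39.208.0/20


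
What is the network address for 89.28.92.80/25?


IP:   01011001.00011100.01011100.01010000
Mask: 11111111.11111111.11111111.10000000
AND operation:
Net:  01011001.00011100.01011100.00000000
Network: 89.28.92.0/25


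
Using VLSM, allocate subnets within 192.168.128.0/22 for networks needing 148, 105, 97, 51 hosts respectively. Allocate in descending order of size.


148 hosts -> /24 (254 usable): 192.168.128.0/24
105 hosts -> /25 (126 usable): 192.168.129.0/25
97 hosts -> /25 (126 usable): 192.168.129.128/25
51 hosts -> /26 (62 usable): 192.168.130.0/26
Allocation: 192.168.128.0/24 (148 hosts, 254 usable); 192.168.129.0/25 (105 hosts, 126 usable); 192.168.129.128/25 (97 hosts, 126 usable); 192.168.130.0/26 (51 hosts, 62 usable)


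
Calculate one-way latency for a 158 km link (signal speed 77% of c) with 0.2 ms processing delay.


Speed = 0.77 * 3e5 km/s = 231000 km/s
Propagation delay = 158 / 231000 = 0.0007 s = 0.684 ms
Processing delay = 0.2 ms
Total one-way latency = 0.884 ms


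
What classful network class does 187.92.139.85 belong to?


First octet: 187
Binary: 10111011
10xxxxxx -> Class B (128-191)
Class B, default mask 255.255.0.0 (/16)


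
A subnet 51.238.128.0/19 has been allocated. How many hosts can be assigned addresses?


Host bits = 32 - 19 = 13
Total addresses = 2^13 = 8192
Usable = total - 2 (network and broadcast)
Usable hosts: 8190


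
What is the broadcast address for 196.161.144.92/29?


Network: 196.161.144.88/29
Host bits = 3
Set all host bits to 1:
Broadcast: 196.161.144.95


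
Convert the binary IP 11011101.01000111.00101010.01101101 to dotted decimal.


11011101 = 221
01000111 = 71
00101010 = 42
01101101 = 109
IP: 221.71.42.109


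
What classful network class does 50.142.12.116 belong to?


First octet: 50
Binary: 00110010
0xxxxxxx -> Class A (1-126)
Class A, default mask 255.0.0.0 (/8)


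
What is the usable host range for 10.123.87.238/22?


Network: 10.123.84.0
Broadcast: 10.123.87.255
First usable = network + 1
Last usable = broadcast - 1
Range: 10.123.84.1 to 10.123.87.254


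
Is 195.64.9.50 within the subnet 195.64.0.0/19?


Subnet network: 195.64.0.0
Test IP AND mask: 195.64.0.0
Yes, 195.64.9.50 is in 195.64.0.0/19


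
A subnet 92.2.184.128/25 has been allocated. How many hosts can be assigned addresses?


Host bits = 32 - 25 = 7
Total addresses = 2^7 = 128
Usable = total - 2 (network and broadcast)
Usable hosts: 126


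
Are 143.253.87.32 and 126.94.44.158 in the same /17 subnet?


Mask: 255.255.128.0
143.253.87.32 AND mask = 143.253.0.0
126.94.44.158 AND mask = 126.94.0.0
No, different subnets (143.253.0.0 vs 126.94.0.0)


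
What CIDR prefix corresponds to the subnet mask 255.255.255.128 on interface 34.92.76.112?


Binary: 11111111.11111111.11111111.10000000
Count leading 1s
Prefix: /25


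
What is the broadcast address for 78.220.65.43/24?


Network: 78.220.65.0/24
Host bits = 8
Set all host bits to 1:
Broadcast: 78.220.65.255


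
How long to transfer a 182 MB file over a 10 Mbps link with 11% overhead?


Effective throughput = 10 * (1 - 11/100) = 8.9 Mbps
File size in Mb = 182 * 8 = 1456 Mb
Time = 1456 / 8.9
Time = 163.5955 seconds


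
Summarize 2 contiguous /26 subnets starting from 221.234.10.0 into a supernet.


Original prefix: /26
Number of subnets: 2 = 2^1
New prefix = 26 - 1 = 25
Supernet: 221.234.10.0/25


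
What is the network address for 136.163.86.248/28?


IP:   10001000.10100011.01010110.11111000
Mask: 11111111.11111111.11111111.11110000
AND operation:
Net:  10001000.10100011.01010110.11110000
Network: 136.163.86.240/28


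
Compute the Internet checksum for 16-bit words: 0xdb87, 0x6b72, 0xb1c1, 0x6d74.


Sum all words (with carry folding):
+ 0xdb87 = 0xdb87
+ 0x6b72 = 0x46fa
+ 0xb1c1 = 0xf8bb
+ 0x6d74 = 0x6630
One's complement: ~0x6630
Checksum = 0x99cf


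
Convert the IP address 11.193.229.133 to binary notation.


11 = 00001011
193 = 11000001
229 = 11100101
133 = 10000101
Binary: 00001011.11000001.11100101.10000101


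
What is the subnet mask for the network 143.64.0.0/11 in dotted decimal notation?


/11 means 11 network bits, 21 host bits
Binary: 11111111111000000000000000000000
Mask: 255.224.0.0


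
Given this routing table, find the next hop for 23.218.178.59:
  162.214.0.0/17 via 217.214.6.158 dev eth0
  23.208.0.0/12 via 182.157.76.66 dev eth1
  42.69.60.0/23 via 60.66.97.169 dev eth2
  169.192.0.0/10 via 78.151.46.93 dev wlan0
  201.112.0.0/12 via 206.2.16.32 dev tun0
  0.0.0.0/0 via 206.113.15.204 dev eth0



Longest prefix match for 23.218.178.59:
  /17 162.214.0.0: no
  /12 23.208.0.0: MATCH
  /23 42.69.60.0: no
  /10 169.192.0.0: no
  /12 201.112.0.0: no
  /0 0.0.0.0: MATCH
Selected: next-hop 182.157.76.66 via eth1 (matched /12)


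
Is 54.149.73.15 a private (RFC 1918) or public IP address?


RFC 1918 private ranges:
  10.0.0.0/8 (10.0.0.0 - 10.255.255.255)
  172.16.0.0/12 (172.16.0.0 - 172.31.255.255)
  192.168.0.0/16 (192.168.0.0 - 192.168.255.255)
Public (not in any RFC 1918 range)


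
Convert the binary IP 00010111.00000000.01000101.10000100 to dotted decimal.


00010111 = 23
00000000 = 0
01000101 = 69
10000100 = 132
IP: 23.0.69.132


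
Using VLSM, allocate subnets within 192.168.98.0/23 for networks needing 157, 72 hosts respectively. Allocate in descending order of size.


157 hosts -> /24 (254 usable): 192.168.98.0/24
72 hosts -> /25 (126 usable): 192.168.99.0/25
Allocation: 192.168.98.0/24 (157 hosts, 254 usable); 192.168.99.0/25 (72 hosts, 126 usable)


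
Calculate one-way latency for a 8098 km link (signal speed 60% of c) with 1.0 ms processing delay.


Speed = 0.6 * 3e5 km/s = 180000 km/s
Propagation delay = 8098 / 180000 = 0.045 s = 44.9889 ms
Processing delay = 1.0 ms
Total one-way latency = 45.9889 ms


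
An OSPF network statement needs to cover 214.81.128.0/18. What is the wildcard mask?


Subnet mask: 255.255.192.0
Wildcard = 255.255.255.255 - subnet mask
255 - 255 = 0
255 - 255 = 0
255 - 192 = 63
255 - 0 = 255
Wildcard: 0.0.63.255


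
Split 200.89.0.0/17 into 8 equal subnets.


New prefix = 17 + 3 = 20
Each subnet has 4096 addresses
  200.89.0.0/20
  200.89.16.0/20
  200.89.32.0/20
  200.89.48.0/20
  200.89.64.0/20
  200.89.80.0/20
  200.89.96.0/20
  200.89.112.0/20
Subnets: 200.89.0.0/20, 200.89.16.0/20, 200.89.32.0/20, 200.89.48.0/20, 200.89.64.0/20, 200.89.80.0/20, 200.89.96.0/20, 200.89.112.0/20
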